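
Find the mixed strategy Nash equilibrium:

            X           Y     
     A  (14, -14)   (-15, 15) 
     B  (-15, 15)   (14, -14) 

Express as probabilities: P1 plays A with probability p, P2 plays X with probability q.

p = 0.5, q = 0.5

Work:
Find probabilities that make opponent indifferent:
P2 chooses q to make P1 indifferent between A and B
P1 chooses p to make P2 indifferent between X and Y
Mixed NE: P1 plays (A: 0.5, B: 0.5), P2 plays (X: 0.5, Y: 0.5)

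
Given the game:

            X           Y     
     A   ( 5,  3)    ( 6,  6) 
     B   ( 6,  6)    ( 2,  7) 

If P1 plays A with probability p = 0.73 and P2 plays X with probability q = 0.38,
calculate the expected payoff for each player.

E[P1] = 5.053, E[P2] = 5.3352

Work:
E[P1] = p·q·π₁(A,X) + p·(1-q)·π₁(A,Y) + (1-p)·q·π₁(B,X) + (1-p)·(1-q)·π₁(B,Y)
= 0.73·0.38·5 + 0.73·0.62·6 + 0.27·0.38·6 + 0.27·0.62·2
= 5.053

E[P2] = 5.3352 (similar calculation)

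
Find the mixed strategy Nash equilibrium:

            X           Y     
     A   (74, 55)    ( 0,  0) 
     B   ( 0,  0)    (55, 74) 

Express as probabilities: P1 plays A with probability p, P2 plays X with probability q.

p = 0.5736, q = 0.4264

Work:
Find probabilities that make opponent indifferent:
P2 chooses q to make P1 indifferent between A and B
P1 chooses p to make P2 indifferent between X and Y
Mixed NE: P1 plays (A: 0.5736, B: 0.4264), P2 plays (X: 0.4264, Y: 0.5736)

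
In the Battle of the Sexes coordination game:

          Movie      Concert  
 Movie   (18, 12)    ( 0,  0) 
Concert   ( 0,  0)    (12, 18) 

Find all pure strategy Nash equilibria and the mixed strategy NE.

Pure NE: (Movie, Movie) and (Concert, Concert); Mixed NE: p = 0.6, q = 0.4

Work:
Check pure NE:
(Movie, Movie): (18, 12) - no unilateral deviation beneficial
(Concert, Concert): (12, 18) - no unilateral deviation beneficial
Mixed NE: P1 plays Movie with p = 0.6, P2 plays Movie with q = 0.4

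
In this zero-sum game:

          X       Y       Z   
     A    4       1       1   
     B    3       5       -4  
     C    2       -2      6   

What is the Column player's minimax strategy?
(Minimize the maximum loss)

Column should play X, value = 4

Work:
Column player minimizes Row's maximum payoff:
Column X: max payoff to Row = 4
Column Y: max payoff to Row = 5
Column Z: max payoff to Row = 6
Minimum is 4, achieved by column X.
Minimax strategy: X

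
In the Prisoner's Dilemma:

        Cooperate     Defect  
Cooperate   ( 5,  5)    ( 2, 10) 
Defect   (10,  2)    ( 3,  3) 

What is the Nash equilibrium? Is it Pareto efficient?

(Defect, Defect) is NE; not Pareto efficient

Work:
Defect dominates Cooperate for both players:
If P2 cooperates: Defect (10) > Cooperate (5)
If P2 defects: Defect (3) > Cooperate (2)
NE: (Defect, Defect) with payoff (3, 3)
But (Cooperate, Cooperate) = (5, 5) Pareto dominates (3, 3)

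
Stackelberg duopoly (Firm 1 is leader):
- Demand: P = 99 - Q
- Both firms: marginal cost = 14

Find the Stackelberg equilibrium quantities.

q₁* (leader) = 42.5, q₂* (follower) = 21.25

Work:
Follower's reaction: q₂ = (a - c - q₁)/2
Leader substitutes: π₁ = q₁·(a - q₁ - (a-c-q₁)/2 - c)
FOC: q₁* = (99 - 14)/2 = 42.50
Then: q₂* = (99 - 14 - 42.5)/2 = 21.25
Leader has first-mover advantage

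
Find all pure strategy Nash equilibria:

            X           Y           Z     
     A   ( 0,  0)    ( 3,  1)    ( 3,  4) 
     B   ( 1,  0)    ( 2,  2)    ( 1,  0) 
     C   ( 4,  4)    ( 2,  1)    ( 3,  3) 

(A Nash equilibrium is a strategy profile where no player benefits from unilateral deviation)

Nash equilibrium: (A, Z), (C, X)

Work:
Best responses:
  P1 vs X: payoffs [0, 1, 4] → best response C (payoff 4)
  P1 vs Y: payoffs [3, 2, 2] → best response A (payoff 3)
  P1 vs Z: payoffs [3, 1, 3] → best response A/C (payoff 3)
  P2 vs A: payoffs [0, 1, 4] → best response Z (payoff 4)
  P2 vs B: payoffs [0, 2, 0] → best response Y (payoff 2)
  P2 vs C: payoffs [4, 1, 3] → best response X (payoff 4)
Mutual best responses: (A,Z), (C,X) → Nash equilibria.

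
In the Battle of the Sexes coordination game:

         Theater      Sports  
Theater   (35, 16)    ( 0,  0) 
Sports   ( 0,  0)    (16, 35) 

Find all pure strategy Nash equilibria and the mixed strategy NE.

Pure NE: (Theater, Theater) and (Sports, Sports); Mixed NE: p = 0.6863, q = 0.3137

Work:
Check pure NE:
(Theater, Theater): (35, 16) - no unilateral deviation beneficial
(Sports, Sports): (16, 35) - no unilateral deviation beneficial
Mixed NE: P1 plays Theater with p = 0.6863, P2 plays Theater with q = 0.3137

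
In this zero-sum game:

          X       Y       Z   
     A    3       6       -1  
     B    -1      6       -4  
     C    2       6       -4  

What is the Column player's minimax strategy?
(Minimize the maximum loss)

Column should play Z, value = -1

Work:
Column player minimizes Row's maximum payoff:
Column X: max payoff to Row = 3
Column Y: max payoff to Row = 6
Column Z: max payoff to Row = -1
Minimum is -1, achieved by column Z.
Minimax strategy: Z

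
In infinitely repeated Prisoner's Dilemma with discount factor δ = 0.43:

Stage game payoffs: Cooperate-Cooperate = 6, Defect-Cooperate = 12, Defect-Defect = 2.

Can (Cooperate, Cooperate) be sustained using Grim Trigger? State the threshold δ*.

δ* = 0.6; since δ = 0.43 < 0.6, cooperation cannot be sustained

Work:
For Grim Trigger:
Cooperate forever: 6/(1-δ)
Defect then punished: 12 + 2·δ/(1-δ)
Need: 6/(1-δ) ≥ 12 + 2·δ/(1-δ)
Solving: δ ≥ (T-R)/(T-P) = (12-6)/(12-2) = 0.6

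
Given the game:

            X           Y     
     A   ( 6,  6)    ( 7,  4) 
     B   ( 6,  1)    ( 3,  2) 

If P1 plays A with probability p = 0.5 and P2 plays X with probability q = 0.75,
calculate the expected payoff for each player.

E[P1] = 5.75, E[P2] = 3.375

Work:
E[P1] = p·q·π₁(A,X) + p·(1-q)·π₁(A,Y) + (1-p)·q·π₁(B,X) + (1-p)·(1-q)·π₁(B,Y)
= 0.5·0.75·6 + 0.5·0.25·7 + 0.5·0.75·6 + 0.5·0.25·3
= 5.75

E[P2] = 3.375 (similar calculation)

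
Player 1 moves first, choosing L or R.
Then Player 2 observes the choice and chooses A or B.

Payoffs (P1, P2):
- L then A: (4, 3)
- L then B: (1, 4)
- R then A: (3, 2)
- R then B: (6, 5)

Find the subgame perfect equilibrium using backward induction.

P1 plays R, P2 plays B after L and B after R; Payoff (6, 5)

Work:
Backward induction:
After L: P2 chooses B → P1 gets 1
After R: P2 chooses B → P1 gets 6
P1 chooses R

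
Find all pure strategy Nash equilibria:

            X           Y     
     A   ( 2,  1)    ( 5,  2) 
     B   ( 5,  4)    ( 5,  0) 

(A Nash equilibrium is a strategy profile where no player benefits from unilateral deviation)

Nash equilibrium: (A, Y), (B, X)

Work:
Best responses:
  P1 vs X: payoffs [2, 5] → best response B (payoff 5)
  P1 vs Y: payoffs [5, 5] → best response A/B (payoff 5)
  P2 vs A: payoffs [1, 2] → best response Y (payoff 2)
  P2 vs B: payoffs [4, 0] → best response X (payoff 4)
Mutual best responses: (A,Y), (B,X) → Nash equilibria.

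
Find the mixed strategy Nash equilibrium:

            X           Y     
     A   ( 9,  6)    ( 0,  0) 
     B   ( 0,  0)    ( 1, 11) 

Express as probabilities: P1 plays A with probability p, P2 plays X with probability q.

p = 0.6471, q = 0.1

Work:
Find probabilities that make opponent indifferent:
P2 chooses q to make P1 indifferent between A and B
P1 chooses p to make P2 indifferent between X and Y
Mixed NE: P1 plays (A: 0.6471, B: 0.3529), P2 plays (X: 0.1, Y: 0.9)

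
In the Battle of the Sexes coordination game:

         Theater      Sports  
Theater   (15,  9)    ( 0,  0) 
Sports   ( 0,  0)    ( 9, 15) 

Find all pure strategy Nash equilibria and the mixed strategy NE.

Pure NE: (Theater, Theater) and (Sports, Sports); Mixed NE: p = 0.625, q = 0.375

Work:
Check pure NE:
(Theater, Theater): (15, 9) - no unilateral deviation beneficial
(Sports, Sports): (9, 15) - no unilateral deviation beneficial
Mixed NE: P1 plays Theater with p = 0.625, P2 plays Theater with q = 0.375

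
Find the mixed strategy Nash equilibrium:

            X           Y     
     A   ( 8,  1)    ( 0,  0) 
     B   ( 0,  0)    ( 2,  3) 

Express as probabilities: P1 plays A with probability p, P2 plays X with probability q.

p = 0.75, q = 0.2

Work:
Find probabilities that make opponent indifferent:
P2 chooses q to make P1 indifferent between A and B
P1 chooses p to make P2 indifferent between X and Y
Mixed NE: P1 plays (A: 0.75, B: 0.25), P2 plays (X: 0.2, Y: 0.8)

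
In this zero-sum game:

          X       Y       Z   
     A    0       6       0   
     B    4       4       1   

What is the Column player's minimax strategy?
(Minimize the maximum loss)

Column should play Z, value = 1

Work:
Column player minimizes Row's maximum payoff:
Column X: max payoff to Row = 4
Column Y: max payoff to Row = 6
Column Z: max payoff to Row = 1
Minimum is 1, achieved by column Z.
Minimax strategy: Z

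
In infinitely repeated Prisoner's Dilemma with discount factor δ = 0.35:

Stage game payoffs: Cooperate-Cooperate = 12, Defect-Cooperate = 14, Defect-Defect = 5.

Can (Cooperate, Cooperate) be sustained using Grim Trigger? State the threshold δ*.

δ* = 0.2222; since δ = 0.35 ≥ 0.2222, cooperation can be sustained

Work:
For Grim Trigger:
Cooperate forever: 12/(1-δ)
Defect then punished: 14 + 5·δ/(1-δ)
Need: 12/(1-δ) ≥ 14 + 5·δ/(1-δ)
Solving: δ ≥ (T-R)/(T-P) = (14-12)/(14-5) = 0.2222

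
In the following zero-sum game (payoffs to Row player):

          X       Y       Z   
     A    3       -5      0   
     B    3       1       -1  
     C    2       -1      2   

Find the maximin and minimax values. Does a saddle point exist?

Maximin = -1, Minimax = 1, Saddle: False

Work:
Row minimums: [-5, -1, -1] → maximin = -1
Column maximums: [3, 1, 2] → minimax = 1
No saddle point (maximin ≠ minimax). Mixed strategy needed.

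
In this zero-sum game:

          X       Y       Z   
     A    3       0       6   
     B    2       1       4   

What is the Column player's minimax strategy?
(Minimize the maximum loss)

Column should play Y, value = 1

Work:
Column player minimizes Row's maximum payoff:
Column X: max payoff to Row = 3
Column Y: max payoff to Row = 1
Column Z: max payoff to Row = 6
Minimum is 1, achieved by column Y.
Minimax strategy: Y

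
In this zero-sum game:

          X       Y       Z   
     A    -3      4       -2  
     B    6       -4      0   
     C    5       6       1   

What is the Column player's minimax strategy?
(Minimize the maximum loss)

Column should play Z, value = 1

Work:
Column player minimizes Row's maximum payoff:
Column X: max payoff to Row = 6
Column Y: max payoff to Row = 6
Column Z: max payoff to Row = 1
Minimum is 1, achieved by column Z.
Minimax strategy: Z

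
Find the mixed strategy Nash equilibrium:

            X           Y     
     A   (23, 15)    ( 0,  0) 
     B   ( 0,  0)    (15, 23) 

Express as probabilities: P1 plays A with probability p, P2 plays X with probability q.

p = 0.6053, q = 0.3947

Work:
Find probabilities that make opponent indifferent:
P2 chooses q to make P1 indifferent between A and B
P1 chooses p to make P2 indifferent between X and Y
Mixed NE: P1 plays (A: 0.6053, B: 0.3947), P2 plays (X: 0.3947, Y: 0.6053)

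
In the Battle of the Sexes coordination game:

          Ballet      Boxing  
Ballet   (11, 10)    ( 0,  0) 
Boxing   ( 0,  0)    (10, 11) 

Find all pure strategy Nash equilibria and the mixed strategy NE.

Pure NE: (Ballet, Ballet) and (Boxing, Boxing); Mixed NE: p = 0.5238, q = 0.4762

Work:
Check pure NE:
(Ballet, Ballet): (11, 10) - no unilateral deviation beneficial
(Boxing, Boxing): (10, 11) - no unilateral deviation beneficial
Mixed NE: P1 plays Ballet with p = 0.5238, P2 plays Ballet with q = 0.4762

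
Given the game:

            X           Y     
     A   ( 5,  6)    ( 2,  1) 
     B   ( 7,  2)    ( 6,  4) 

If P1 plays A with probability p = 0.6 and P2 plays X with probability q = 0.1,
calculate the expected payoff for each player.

E[P1] = 3.82, E[P2] = 2.42

Work:
E[P1] = p·q·π₁(A,X) + p·(1-q)·π₁(A,Y) + (1-p)·q·π₁(B,X) + (1-p)·(1-q)·π₁(B,Y)
= 0.6·0.1·5 + 0.6·0.9·2 + 0.4·0.1·7 + 0.4·0.9·6
= 3.82

E[P2] = 2.42 (similar calculation)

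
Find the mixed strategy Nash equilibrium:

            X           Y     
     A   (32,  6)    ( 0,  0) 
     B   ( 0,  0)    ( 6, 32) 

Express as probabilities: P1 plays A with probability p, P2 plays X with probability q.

p = 0.8421, q = 0.1579

Work:
Find probabilities that make opponent indifferent:
P2 chooses q to make P1 indifferent between A and B
P1 chooses p to make P2 indifferent between X and Y
Mixed NE: P1 plays (A: 0.8421, B: 0.1579), P2 plays (X: 0.1579, Y: 0.8421)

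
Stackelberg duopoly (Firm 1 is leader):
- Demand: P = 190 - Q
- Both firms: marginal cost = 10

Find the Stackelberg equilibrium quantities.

q₁* (leader) = 90.0, q₂* (follower) = 45.0

Work:
Follower's reaction: q₂ = (a - c - q₁)/2
Leader substitutes: π₁ = q₁·(a - q₁ - (a-c-q₁)/2 - c)
FOC: q₁* = (190 - 10)/2 = 90.00
Then: q₂* = (190 - 10 - 90.0)/2 = 45.00
Leader has first-mover advantage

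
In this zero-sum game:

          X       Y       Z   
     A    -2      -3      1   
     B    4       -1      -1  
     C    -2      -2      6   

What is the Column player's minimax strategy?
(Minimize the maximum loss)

Column should play Y, value = -1

Work:
Column player minimizes Row's maximum payoff:
Column X: max payoff to Row = 4
Column Y: max payoff to Row = -1
Column Z: max payoff to Row = 6
Minimum is -1, achieved by column Y.
Minimax strategy: Y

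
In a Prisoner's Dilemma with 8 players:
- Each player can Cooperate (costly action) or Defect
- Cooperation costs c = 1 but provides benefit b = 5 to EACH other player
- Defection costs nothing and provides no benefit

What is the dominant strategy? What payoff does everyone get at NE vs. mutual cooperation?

Dominant: Defect; NE payoff = 0; Coop payoff = 34

Work:
Defect dominates (saves cost c = 1, benefit to others is external)
NE: All defect → everyone gets 0
If all cooperate: each receives (7)×5 - 1 = 34
Social dilemma: 34 > 0 but NE gives 0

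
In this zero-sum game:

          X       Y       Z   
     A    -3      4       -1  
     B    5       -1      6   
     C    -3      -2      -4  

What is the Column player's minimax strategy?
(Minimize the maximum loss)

Column should play Y, value = 4

Work:
Column player minimizes Row's maximum payoff:
Column X: max payoff to Row = 5
Column Y: max payoff to Row = 4
Column Z: max payoff to Row = 6
Minimum is 4, achieved by column Y.
Minimax strategy: Y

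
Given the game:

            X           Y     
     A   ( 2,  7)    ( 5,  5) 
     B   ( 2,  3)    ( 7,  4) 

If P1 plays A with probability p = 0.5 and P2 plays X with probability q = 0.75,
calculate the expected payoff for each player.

E[P1] = 3.0, E[P2] = 4.875

Work:
E[P1] = p·q·π₁(A,X) + p·(1-q)·π₁(A,Y) + (1-p)·q·π₁(B,X) + (1-p)·(1-q)·π₁(B,Y)
= 0.5·0.75·2 + 0.5·0.25·5 + 0.5·0.75·2 + 0.5·0.25·7
= 3.0

E[P2] = 4.875 (similar calculation)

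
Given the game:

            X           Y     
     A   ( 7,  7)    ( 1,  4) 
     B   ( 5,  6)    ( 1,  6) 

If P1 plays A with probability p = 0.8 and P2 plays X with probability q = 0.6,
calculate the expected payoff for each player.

E[P1] = 4.36, E[P2] = 5.84

Work:
E[P1] = p·q·π₁(A,X) + p·(1-q)·π₁(A,Y) + (1-p)·q·π₁(B,X) + (1-p)·(1-q)·π₁(B,Y)
= 0.8·0.6·7 + 0.8·0.4·1 + 0.2·0.6·5 + 0.2·0.4·1
= 4.36

E[P2] = 5.84 (similar calculation)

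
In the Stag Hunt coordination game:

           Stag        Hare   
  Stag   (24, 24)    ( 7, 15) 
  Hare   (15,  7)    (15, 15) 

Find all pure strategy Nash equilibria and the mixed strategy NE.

Pure NE: (Stag, Stag) and (Hare, Hare); Mixed NE: p = 0.4706, q = 0.4706

Work:
Check pure NE:
(Stag, Stag): (24, 24) - no unilateral deviation beneficial
(Hare, Hare): (15, 15) - no unilateral deviation beneficial
Mixed NE: P1 plays Stag with p = 0.4706, P2 plays Stag with q = 0.4706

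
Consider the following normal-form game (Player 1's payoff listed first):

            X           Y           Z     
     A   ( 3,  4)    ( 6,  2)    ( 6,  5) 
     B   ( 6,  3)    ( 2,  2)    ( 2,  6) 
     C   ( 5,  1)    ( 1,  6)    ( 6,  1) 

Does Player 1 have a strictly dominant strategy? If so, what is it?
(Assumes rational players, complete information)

No strictly dominant strategy exists for Player 1

Work:
A strategy strictly dominates another if it gives a strictly higher payoff against every opponent action. Compare each pair of P1's strategies column-by-column:
  A vs B: [3 vs 6, 6 vs 2, 6 vs 2] → A does not strictly dominate B (column X: 3 ≤ 6)
  A vs C: [3 vs 5, 6 vs 1, 6 vs 6] → A does not strictly dominate C (column X: 3 ≤ 5)
  B vs A: [6 vs 3, 2 vs 6, 2 vs 6] → B does not strictly dominate A (column Y: 2 ≤ 6)
  B vs C: [6 vs 5, 2 vs 1, 2 vs 6] → B does not strictly dominate C (column Z: 2 ≤ 6)
  C vs A: [5 vs 3, 1 vs 6, 6 vs 6] → C does not strictly dominate A (column Y: 1 ≤ 6)
  C vs B: [5 vs 6, 1 vs 2, 6 vs 2] → C does not strictly dominate B (column X: 5 ≤ 6)
No single strategy strictly dominates all others → no strictly dominant strategy.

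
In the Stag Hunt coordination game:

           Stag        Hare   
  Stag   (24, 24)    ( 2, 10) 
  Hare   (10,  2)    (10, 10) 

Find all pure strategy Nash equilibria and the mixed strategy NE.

Pure NE: (Stag, Stag) and (Hare, Hare); Mixed NE: p = 0.3636, q = 0.3636

Work:
Check pure NE:
(Stag, Stag): (24, 24) - no unilateral deviation beneficial
(Hare, Hare): (10, 10) - no unilateral deviation beneficial
Mixed NE: P1 plays Stag with p = 0.3636, P2 plays Stag with q = 0.3636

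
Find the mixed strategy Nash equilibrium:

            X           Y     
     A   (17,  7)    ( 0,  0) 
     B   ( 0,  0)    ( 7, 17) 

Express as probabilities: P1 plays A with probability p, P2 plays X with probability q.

p = 0.7083, q = 0.2917

Work:
Find probabilities that make opponent indifferent:
P2 chooses q to make P1 indifferent between A and B
P1 chooses p to make P2 indifferent between X and Y
Mixed NE: P1 plays (A: 0.7083, B: 0.2917), P2 plays (X: 0.2917, Y: 0.7083)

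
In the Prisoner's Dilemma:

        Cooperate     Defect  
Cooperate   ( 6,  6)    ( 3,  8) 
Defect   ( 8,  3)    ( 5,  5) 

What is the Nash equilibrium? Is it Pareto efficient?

(Defect, Defect) is NE; not Pareto efficient

Work:
Defect dominates Cooperate for both players:
If P2 cooperates: Defect (8) > Cooperate (6)
If P2 defects: Defect (5) > Cooperate (3)
NE: (Defect, Defect) with payoff (5, 5)
But (Cooperate, Cooperate) = (6, 6) Pareto dominates (5, 5)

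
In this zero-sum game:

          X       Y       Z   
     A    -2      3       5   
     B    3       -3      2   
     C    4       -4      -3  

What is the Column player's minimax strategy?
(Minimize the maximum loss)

Column should play Y, value = 3

Work:
Column player minimizes Row's maximum payoff:
Column X: max payoff to Row = 4
Column Y: max payoff to Row = 3
Column Z: max payoff to Row = 5
Minimum is 3, achieved by column Y.
Minimax strategy: Y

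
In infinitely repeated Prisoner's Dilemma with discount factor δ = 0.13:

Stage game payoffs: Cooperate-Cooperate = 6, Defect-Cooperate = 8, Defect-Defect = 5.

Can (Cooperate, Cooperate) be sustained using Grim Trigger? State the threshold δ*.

δ* = 0.6667; since δ = 0.13 < 0.6667, cooperation cannot be sustained

Work:
For Grim Trigger:
Cooperate forever: 6/(1-δ)
Defect then punished: 8 + 5·δ/(1-δ)
Need: 6/(1-δ) ≥ 8 + 5·δ/(1-δ)
Solving: δ ≥ (T-R)/(T-P) = (8-6)/(8-5) = 0.6667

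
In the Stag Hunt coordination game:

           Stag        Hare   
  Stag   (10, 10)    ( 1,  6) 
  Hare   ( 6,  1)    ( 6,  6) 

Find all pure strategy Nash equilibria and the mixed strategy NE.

Pure NE: (Stag, Stag) and (Hare, Hare); Mixed NE: p = 0.5556, q = 0.5556

Work:
Check pure NE:
(Stag, Stag): (10, 10) - no unilateral deviation beneficial
(Hare, Hare): (6, 6) - no unilateral deviation beneficial
Mixed NE: P1 plays Stag with p = 0.5556, P2 plays Stag with q = 0.5556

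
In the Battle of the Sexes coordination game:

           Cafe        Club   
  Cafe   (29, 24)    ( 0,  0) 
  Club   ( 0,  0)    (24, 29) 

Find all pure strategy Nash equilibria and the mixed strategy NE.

Pure NE: (Cafe, Cafe) and (Club, Club); Mixed NE: p = 0.5472, q = 0.4528

Work:
Check pure NE:
(Cafe, Cafe): (29, 24) - no unilateral deviation beneficial
(Club, Club): (24, 29) - no unilateral deviation beneficial
Mixed NE: P1 plays Cafe with p = 0.5472, P2 plays Cafe with q = 0.4528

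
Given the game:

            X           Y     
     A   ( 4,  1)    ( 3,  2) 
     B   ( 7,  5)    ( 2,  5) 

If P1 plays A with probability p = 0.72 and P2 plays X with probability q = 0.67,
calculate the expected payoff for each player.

E[P1] = 4.1404, E[P2] = 2.3576

Work:
E[P1] = p·q·π₁(A,X) + p·(1-q)·π₁(A,Y) + (1-p)·q·π₁(B,X) + (1-p)·(1-q)·π₁(B,Y)
= 0.72·0.67·4 + 0.72·0.33·3 + 0.28·0.67·7 + 0.28·0.33·2
= 4.1404

E[P2] = 2.3576 (similar calculation)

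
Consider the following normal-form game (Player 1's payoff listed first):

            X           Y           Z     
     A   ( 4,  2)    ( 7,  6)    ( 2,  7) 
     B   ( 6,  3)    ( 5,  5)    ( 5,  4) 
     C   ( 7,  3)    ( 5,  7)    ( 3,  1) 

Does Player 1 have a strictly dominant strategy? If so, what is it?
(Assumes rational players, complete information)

No strictly dominant strategy exists for Player 1

Work:
A strategy strictly dominates another if it gives a strictly higher payoff against every opponent action. Compare each pair of P1's strategies column-by-column:
  A vs B: [4 vs 6, 7 vs 5, 2 vs 5] → A does not strictly dominate B (column X: 4 ≤ 6)
  A vs C: [4 vs 7, 7 vs 5, 2 vs 3] → A does not strictly dominate C (column X: 4 ≤ 7)
  B vs A: [6 vs 4, 5 vs 7, 5 vs 2] → B does not strictly dominate A (column Y: 5 ≤ 7)
  B vs C: [6 vs 7, 5 vs 5, 5 vs 3] → B does not strictly dominate C (column X: 6 ≤ 7)
  C vs A: [7 vs 4, 5 vs 7, 3 vs 2] → C does not strictly dominate A (column Y: 5 ≤ 7)
  C vs B: [7 vs 6, 5 vs 5, 3 vs 5] → C does not strictly dominate B (column Y: 5 ≤ 5)
No single strategy strictly dominates all others → no strictly dominant strategy.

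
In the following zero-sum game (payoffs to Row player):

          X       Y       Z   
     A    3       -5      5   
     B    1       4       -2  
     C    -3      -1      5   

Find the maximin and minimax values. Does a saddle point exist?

Maximin = -2, Minimax = 3, Saddle: False

Work:
Row minimums: [-5, -2, -3] → maximin = -2
Column maximums: [3, 4, 5] → minimax = 3
No saddle point (maximin ≠ minimax). Mixed strategy needed.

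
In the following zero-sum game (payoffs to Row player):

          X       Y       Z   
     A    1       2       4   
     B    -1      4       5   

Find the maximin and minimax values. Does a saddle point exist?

Maximin = 1, Minimax = 1, Saddle: True

Work:
Row minimums: [1, -1] → maximin = 1
Column maximums: [1, 4, 5] → minimax = 1
Saddle point exists! Game value = 1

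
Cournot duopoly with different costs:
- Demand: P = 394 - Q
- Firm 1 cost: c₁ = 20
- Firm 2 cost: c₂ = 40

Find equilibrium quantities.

q₁* = 131.33, q₂* = 111.33

Work:
Reaction: q₁ = (394 - 20 - q₂)/2
Reaction: q₂ = (394 - 40 - q₁)/2
Solve simultaneously:
q₁* = (394 - 2×20 + 40)/3 = 131.33
q₂* = (394 - 2×40 + 20)/3 = 111.33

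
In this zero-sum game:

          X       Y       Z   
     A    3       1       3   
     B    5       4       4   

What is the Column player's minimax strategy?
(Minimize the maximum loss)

Column should play Y or Z (all achieve the minimum), value = 4

Work:
Column player minimizes Row's maximum payoff:
Column X: max payoff to Row = 5
Column Y: max payoff to Row = 4
Column Z: max payoff to Row = 4
Minimum is 4, achieved by columns Y, Z (tied).
Each of Y or Z is a minimax strategy.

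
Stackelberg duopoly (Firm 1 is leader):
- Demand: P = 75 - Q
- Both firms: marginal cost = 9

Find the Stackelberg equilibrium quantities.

q₁* (leader) = 33.0, q₂* (follower) = 16.5

Work:
Follower's reaction: q₂ = (a - c - q₁)/2
Leader substitutes: π₁ = q₁·(a - q₁ - (a-c-q₁)/2 - c)
FOC: q₁* = (75 - 9)/2 = 33.00
Then: q₂* = (75 - 9 - 33.0)/2 = 16.50
Leader has first-mover advantage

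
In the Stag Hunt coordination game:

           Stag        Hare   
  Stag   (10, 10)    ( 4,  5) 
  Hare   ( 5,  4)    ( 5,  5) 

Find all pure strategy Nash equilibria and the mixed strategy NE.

Pure NE: (Stag, Stag) and (Hare, Hare); Mixed NE: p = 0.1667, q = 0.1667

Work:
Check pure NE:
(Stag, Stag): (10, 10) - no unilateral deviation beneficial
(Hare, Hare): (5, 5) - no unilateral deviation beneficial
Mixed NE: P1 plays Stag with p = 0.1667, P2 plays Stag with q = 0.1667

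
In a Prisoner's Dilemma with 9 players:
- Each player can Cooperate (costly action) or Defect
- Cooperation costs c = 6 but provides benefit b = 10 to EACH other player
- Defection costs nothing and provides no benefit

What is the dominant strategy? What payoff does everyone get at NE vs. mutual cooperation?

Dominant: Defect; NE payoff = 0; Coop payoff = 74

Work:
Defect dominates (saves cost c = 6, benefit to others is external)
NE: All defect → everyone gets 0
If all cooperate: each receives (8)×10 - 6 = 74
Social dilemma: 74 > 0 but NE gives 0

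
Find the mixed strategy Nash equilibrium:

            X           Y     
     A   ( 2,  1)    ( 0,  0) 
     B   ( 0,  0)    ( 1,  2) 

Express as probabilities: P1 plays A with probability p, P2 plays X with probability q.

p = 0.6667, q = 0.3333

Work:
Find probabilities that make opponent indifferent:
P2 chooses q to make P1 indifferent between A and B
P1 chooses p to make P2 indifferent between X and Y
Mixed NE: P1 plays (A: 0.6667, B: 0.3333), P2 plays (X: 0.3333, Y: 0.6667)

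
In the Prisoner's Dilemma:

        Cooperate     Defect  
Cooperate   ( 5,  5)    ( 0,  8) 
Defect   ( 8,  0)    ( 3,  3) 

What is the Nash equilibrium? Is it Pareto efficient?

(Defect, Defect) is NE; not Pareto efficient

Work:
Defect dominates Cooperate for both players:
If P2 cooperates: Defect (8) > Cooperate (5)
If P2 defects: Defect (3) > Cooperate (0)
NE: (Defect, Defect) with payoff (3, 3)
But (Cooperate, Cooperate) = (5, 5) Pareto dominates (3, 3)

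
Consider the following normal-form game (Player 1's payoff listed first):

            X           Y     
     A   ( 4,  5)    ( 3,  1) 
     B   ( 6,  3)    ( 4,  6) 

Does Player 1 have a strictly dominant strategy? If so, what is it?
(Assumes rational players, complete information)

Yes, Player 1's strictly dominant strategy is B

Work:
A strategy strictly dominates another if it gives a strictly higher payoff against every opponent action. Compare each pair of P1's strategies column-by-column:
  A vs B: [4 vs 6, 3 vs 4] → A does not strictly dominate B (column X: 4 ≤ 6)
  B vs A: [6 vs 4, 4 vs 3] → B strictly dominates A
B strictly dominates every other strategy → strictly dominant.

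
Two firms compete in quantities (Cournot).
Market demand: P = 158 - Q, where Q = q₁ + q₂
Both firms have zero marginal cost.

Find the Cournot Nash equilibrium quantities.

q₁* = q₂* = 52.67; P* = 52.67

Work:
Profit: π_i = P·q_i = (a - q_i - q_j)·q_i
FOC: ∂π_i/∂q_i = a - 2q_i - q_j = 0
Reaction function: q_i = (158 - q_j)/2
Symmetry: q* = 158/3 = 52.67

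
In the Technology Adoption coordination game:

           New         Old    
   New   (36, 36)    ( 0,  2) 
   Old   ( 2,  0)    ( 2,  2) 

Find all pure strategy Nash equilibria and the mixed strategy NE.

Pure NE: (New, New) and (Old, Old); Mixed NE: p = 0.0556, q = 0.0556

Work:
Check pure NE:
(New, New): (36, 36) - no unilateral deviation beneficial
(Old, Old): (2, 2) - no unilateral deviation beneficial
Mixed NE: P1 plays New with p = 0.0556, P2 plays New with q = 0.0556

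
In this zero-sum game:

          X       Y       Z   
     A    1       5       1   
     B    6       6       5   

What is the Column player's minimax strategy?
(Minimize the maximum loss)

Column should play Z, value = 5

Work:
Column player minimizes Row's maximum payoff:
Column X: max payoff to Row = 6
Column Y: max payoff to Row = 6
Column Z: max payoff to Row = 5
Minimum is 5, achieved by column Z.
Minimax strategy: Z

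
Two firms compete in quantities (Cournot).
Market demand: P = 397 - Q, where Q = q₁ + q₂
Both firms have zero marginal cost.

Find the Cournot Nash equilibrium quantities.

q₁* = q₂* = 132.33; P* = 132.33

Work:
Profit: π_i = P·q_i = (a - q_i - q_j)·q_i
FOC: ∂π_i/∂q_i = a - 2q_i - q_j = 0
Reaction function: q_i = (397 - q_j)/2
Symmetry: q* = 397/3 = 132.33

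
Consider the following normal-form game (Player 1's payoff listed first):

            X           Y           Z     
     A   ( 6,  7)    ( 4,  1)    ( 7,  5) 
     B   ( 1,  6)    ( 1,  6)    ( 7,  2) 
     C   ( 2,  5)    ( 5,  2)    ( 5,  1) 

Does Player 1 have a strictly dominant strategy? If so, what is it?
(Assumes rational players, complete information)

No strictly dominant strategy exists for Player 1

Work:
A strategy strictly dominates another if it gives a strictly higher payoff against every opponent action. Compare each pair of P1's strategies column-by-column:
  A vs B: [6 vs 1, 4 vs 1, 7 vs 7] → A does not strictly dominate B (column Z: 7 ≤ 7)
  A vs C: [6 vs 2, 4 vs 5, 7 vs 5] → A does not strictly dominate C (column Y: 4 ≤ 5)
  B vs A: [1 vs 6, 1 vs 4, 7 vs 7] → B does not strictly dominate A (column X: 1 ≤ 6)
  B vs C: [1 vs 2, 1 vs 5, 7 vs 5] → B does not strictly dominate C (column X: 1 ≤ 2)
  C vs A: [2 vs 6, 5 vs 4, 5 vs 7] → C does not strictly dominate A (column X: 2 ≤ 6)
  C vs B: [2 vs 1, 5 vs 1, 5 vs 7] → C does not strictly dominate B (column Z: 5 ≤ 7)
No single strategy strictly dominates all others → no strictly dominant strategy.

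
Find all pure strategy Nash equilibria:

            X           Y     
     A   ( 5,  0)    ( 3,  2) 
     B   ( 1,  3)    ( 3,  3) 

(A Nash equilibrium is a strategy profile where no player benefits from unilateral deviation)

Nash equilibrium: (A, Y), (B, Y)

Work:
Best responses:
  P1 vs X: payoffs [5, 1] → best response A (payoff 5)
  P1 vs Y: payoffs [3, 3] → best response A/B (payoff 3)
  P2 vs A: payoffs [0, 2] → best response Y (payoff 2)
  P2 vs B: payoffs [3, 3] → best response X/Y (payoff 3)
Mutual best responses: (A,Y), (B,Y) → Nash equilibria.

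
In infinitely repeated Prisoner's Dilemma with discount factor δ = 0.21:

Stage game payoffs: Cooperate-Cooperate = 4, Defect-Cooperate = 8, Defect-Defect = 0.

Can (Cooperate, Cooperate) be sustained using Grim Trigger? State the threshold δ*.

δ* = 0.5; since δ = 0.21 < 0.5, cooperation cannot be sustained

Work:
For Grim Trigger:
Cooperate forever: 4/(1-δ)
Defect then punished: 8 + 0·δ/(1-δ)
Need: 4/(1-δ) ≥ 8 + 0·δ/(1-δ)
Solving: δ ≥ (T-R)/(T-P) = (8-4)/(8-0) = 0.5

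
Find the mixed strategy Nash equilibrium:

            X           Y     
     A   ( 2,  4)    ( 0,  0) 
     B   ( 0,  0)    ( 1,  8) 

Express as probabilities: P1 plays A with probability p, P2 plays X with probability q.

p = 0.6667, q = 0.3333

Work:
Find probabilities that make opponent indifferent:
P2 chooses q to make P1 indifferent between A and B
P1 chooses p to make P2 indifferent between X and Y
Mixed NE: P1 plays (A: 0.6667, B: 0.3333), P2 plays (X: 0.3333, Y: 0.6667)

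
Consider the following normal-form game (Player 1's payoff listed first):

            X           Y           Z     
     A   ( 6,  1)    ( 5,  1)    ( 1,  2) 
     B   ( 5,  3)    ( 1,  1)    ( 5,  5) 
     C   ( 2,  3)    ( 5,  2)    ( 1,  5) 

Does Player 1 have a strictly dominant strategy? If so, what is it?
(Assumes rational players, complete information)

No strictly dominant strategy exists for Player 1

Work:
A strategy strictly dominates another if it gives a strictly higher payoff against every opponent action. Compare each pair of P1's strategies column-by-column:
  A vs B: [6 vs 5, 5 vs 1, 1 vs 5] → A does not strictly dominate B (column Z: 1 ≤ 5)
  A vs C: [6 vs 2, 5 vs 5, 1 vs 1] → A does not strictly dominate C (column Y: 5 ≤ 5)
  B vs A: [5 vs 6, 1 vs 5, 5 vs 1] → B does not strictly dominate A (column X: 5 ≤ 6)
  B vs C: [5 vs 2, 1 vs 5, 5 vs 1] → B does not strictly dominate C (column Y: 1 ≤ 5)
  C vs A: [2 vs 6, 5 vs 5, 1 vs 1] → C does not strictly dominate A (column X: 2 ≤ 6)
  C vs B: [2 vs 5, 5 vs 1, 1 vs 5] → C does not strictly dominate B (column X: 2 ≤ 5)
No single strategy strictly dominates all others → no strictly dominant strategy.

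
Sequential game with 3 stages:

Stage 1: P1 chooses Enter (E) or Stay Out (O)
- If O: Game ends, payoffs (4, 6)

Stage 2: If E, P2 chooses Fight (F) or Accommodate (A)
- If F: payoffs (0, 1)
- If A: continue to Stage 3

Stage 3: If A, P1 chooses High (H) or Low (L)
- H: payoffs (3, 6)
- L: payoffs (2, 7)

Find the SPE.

SPE: (O, A, H); Outcome (4, 6)

Work:
Stage 3: P1 chooses H (3 vs 2)
Stage 2: P2: F->1, A->6 (anticipating H). Choose A
Stage 1: P1: O->4, E->3 (anticipating A, H). Choose O
SPE path: O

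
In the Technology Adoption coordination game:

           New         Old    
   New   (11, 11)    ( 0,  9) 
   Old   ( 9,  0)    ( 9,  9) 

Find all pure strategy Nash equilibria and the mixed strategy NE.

Pure NE: (New, New) and (Old, Old); Mixed NE: p = 0.8182, q = 0.8182

Work:
Check pure NE:
(New, New): (11, 11) - no unilateral deviation beneficial
(Old, Old): (9, 9) - no unilateral deviation beneficial
Mixed NE: P1 plays New with p = 0.8182, P2 plays New with q = 0.8182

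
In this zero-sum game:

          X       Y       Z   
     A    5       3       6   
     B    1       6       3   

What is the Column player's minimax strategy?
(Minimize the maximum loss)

Column should play X, value = 5

Work:
Column player minimizes Row's maximum payoff:
Column X: max payoff to Row = 5
Column Y: max payoff to Row = 6
Column Z: max payoff to Row = 6
Minimum is 5, achieved by column X.
Minimax strategy: X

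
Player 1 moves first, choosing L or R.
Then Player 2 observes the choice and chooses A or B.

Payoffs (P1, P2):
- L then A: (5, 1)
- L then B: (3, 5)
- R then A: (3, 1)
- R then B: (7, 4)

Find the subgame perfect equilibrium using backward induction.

P1 plays R, P2 plays B after L and B after R; Payoff (7, 4)

Work:
Backward induction:
After L: P2 chooses B → P1 gets 3
After R: P2 chooses B → P1 gets 7
P1 chooses R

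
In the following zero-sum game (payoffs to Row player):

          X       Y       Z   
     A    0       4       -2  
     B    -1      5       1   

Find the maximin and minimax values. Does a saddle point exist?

Maximin = -1, Minimax = 0, Saddle: False

Work:
Row minimums: [-2, -1] → maximin = -1
Column maximums: [0, 5, 1] → minimax = 0
No saddle point (maximin ≠ minimax). Mixed strategy needed.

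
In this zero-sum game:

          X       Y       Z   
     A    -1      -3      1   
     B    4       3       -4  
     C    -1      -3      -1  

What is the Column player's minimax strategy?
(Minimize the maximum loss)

Column should play Z, value = 1

Work:
Column player minimizes Row's maximum payoff:
Column X: max payoff to Row = 4
Column Y: max payoff to Row = 3
Column Z: max payoff to Row = 1
Minimum is 1, achieved by column Z.
Minimax strategy: Z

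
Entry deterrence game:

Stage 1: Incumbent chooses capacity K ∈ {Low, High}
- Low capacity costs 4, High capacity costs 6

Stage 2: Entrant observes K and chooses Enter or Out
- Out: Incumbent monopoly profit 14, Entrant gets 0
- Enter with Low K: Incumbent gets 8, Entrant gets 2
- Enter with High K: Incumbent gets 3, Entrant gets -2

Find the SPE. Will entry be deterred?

SPE: (High, Enter|Low, Out|High); Entry deterred. Incumbent net profit = 8

Work:
After Low K: Entrant enters (2 > 0)
After High K: Entrant stays out (-2 < 0)
Incumbent: Low → 8−4=4, High → 14−6=8
Incumbent chooses High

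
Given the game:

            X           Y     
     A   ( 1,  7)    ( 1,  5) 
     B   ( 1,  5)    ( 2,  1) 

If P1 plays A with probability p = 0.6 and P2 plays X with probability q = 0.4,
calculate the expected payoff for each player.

E[P1] = 1.24, E[P2] = 4.52

Work:
E[P1] = p·q·π₁(A,X) + p·(1-q)·π₁(A,Y) + (1-p)·q·π₁(B,X) + (1-p)·(1-q)·π₁(B,Y)
= 0.6·0.4·1 + 0.6·0.6·1 + 0.4·0.4·1 + 0.4·0.6·2
= 1.24

E[P2] = 4.52 (similar calculation)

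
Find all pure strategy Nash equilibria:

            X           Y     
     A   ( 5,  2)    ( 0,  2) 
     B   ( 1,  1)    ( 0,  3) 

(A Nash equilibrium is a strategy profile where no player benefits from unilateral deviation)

Nash equilibrium: (A, X), (A, Y), (B, Y)

Work:
Best responses:
  P1 vs X: payoffs [5, 1] → best response A (payoff 5)
  P1 vs Y: payoffs [0, 0] → best response A/B (payoff 0)
  P2 vs A: payoffs [2, 2] → best response X/Y (payoff 2)
  P2 vs B: payoffs [1, 3] → best response Y (payoff 3)
Mutual best responses: (A,X), (A,Y), (B,Y) → Nash equilibria.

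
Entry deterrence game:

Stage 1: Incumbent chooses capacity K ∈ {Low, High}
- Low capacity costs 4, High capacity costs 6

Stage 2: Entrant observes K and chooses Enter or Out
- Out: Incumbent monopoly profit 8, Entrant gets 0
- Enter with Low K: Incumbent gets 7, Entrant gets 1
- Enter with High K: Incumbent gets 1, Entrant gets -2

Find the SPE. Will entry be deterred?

SPE: (Low, Enter|Low, Out|High); Entry not deterred. Incumbent net profit = 3, Entrant gets 1

Work:
After Low K: Entrant enters (1 > 0)
After High K: Entrant stays out (-2 < 0)
Incumbent: Low → 7−4=3, High → 8−6=2
Incumbent chooses Low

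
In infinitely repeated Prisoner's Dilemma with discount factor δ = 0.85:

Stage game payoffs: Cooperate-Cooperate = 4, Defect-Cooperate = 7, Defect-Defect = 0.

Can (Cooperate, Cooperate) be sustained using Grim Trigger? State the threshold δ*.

δ* = 0.4286; since δ = 0.85 ≥ 0.4286, cooperation can be sustained

Work:
For Grim Trigger:
Cooperate forever: 4/(1-δ)
Defect then punished: 7 + 0·δ/(1-δ)
Need: 4/(1-δ) ≥ 7 + 0·δ/(1-δ)
Solving: δ ≥ (T-R)/(T-P) = (7-4)/(7-0) = 0.4286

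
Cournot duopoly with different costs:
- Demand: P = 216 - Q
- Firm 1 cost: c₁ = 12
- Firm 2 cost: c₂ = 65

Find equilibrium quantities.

q₁* = 85.67, q₂* = 32.67

Work:
Reaction: q₁ = (216 - 12 - q₂)/2
Reaction: q₂ = (216 - 65 - q₁)/2
Solve simultaneously:
q₁* = (216 - 2×12 + 65)/3 = 85.67
q₂* = (216 - 2×65 + 12)/3 = 32.67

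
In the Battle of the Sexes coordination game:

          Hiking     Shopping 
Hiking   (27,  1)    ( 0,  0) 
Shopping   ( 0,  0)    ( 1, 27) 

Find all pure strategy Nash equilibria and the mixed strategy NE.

Pure NE: (Hiking, Hiking) and (Shopping, Shopping); Mixed NE: p = 0.9643, q = 0.0357

Work:
Check pure NE:
(Hiking, Hiking): (27, 1) - no unilateral deviation beneficial
(Shopping, Shopping): (1, 27) - no unilateral deviation beneficial
Mixed NE: P1 plays Hiking with p = 0.9643, P2 plays Hiking with q = 0.0357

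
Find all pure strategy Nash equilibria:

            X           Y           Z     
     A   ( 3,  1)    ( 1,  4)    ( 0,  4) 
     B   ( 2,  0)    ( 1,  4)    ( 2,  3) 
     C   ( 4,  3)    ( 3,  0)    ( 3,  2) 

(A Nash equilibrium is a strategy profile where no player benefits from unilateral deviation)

Nash equilibrium: (C, X)

Work:
Best responses:
  P1 vs X: payoffs [3, 2, 4] → best response C (payoff 4)
  P1 vs Y: payoffs [1, 1, 3] → best response C (payoff 3)
  P1 vs Z: payoffs [0, 2, 3] → best response C (payoff 3)
  P2 vs A: payoffs [1, 4, 4] → best response Y/Z (payoff 4)
  P2 vs B: payoffs [0, 4, 3] → best response Y (payoff 4)
  P2 vs C: payoffs [3, 0, 2] → best response X (payoff 3)
Mutual best responses: (C,X) → Nash equilibria.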